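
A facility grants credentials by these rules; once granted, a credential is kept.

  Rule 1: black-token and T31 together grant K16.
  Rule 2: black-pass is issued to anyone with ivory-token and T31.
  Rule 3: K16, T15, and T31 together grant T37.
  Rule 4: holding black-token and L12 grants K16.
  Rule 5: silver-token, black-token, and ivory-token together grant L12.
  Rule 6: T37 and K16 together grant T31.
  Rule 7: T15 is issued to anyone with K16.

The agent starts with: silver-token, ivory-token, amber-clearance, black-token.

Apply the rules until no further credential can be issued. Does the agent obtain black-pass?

No

black-pass would need ivory-token and T31 (Rule 2), but T31 is never granted.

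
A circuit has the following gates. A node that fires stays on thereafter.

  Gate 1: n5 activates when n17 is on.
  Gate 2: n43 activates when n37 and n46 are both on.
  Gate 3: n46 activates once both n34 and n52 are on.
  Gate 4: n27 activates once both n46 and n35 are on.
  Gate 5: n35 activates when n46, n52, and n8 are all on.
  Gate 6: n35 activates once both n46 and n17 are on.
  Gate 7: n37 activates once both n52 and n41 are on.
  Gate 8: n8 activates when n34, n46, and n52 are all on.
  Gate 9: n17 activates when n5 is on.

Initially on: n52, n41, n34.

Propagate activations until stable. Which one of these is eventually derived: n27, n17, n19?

n34 and n52 are on, so n46 activates (Gate 3).
n34, n46, and n52 are on, so n8 activates (Gate 8).
n46, n52, and n8 are on, so n35 activates (Gate 5).
Gate 4: n46 and n35 on → n27 on.
n17 would need n5 (Gate 9), but n5 never turns on. No rule produces n19, and it is not given.

n27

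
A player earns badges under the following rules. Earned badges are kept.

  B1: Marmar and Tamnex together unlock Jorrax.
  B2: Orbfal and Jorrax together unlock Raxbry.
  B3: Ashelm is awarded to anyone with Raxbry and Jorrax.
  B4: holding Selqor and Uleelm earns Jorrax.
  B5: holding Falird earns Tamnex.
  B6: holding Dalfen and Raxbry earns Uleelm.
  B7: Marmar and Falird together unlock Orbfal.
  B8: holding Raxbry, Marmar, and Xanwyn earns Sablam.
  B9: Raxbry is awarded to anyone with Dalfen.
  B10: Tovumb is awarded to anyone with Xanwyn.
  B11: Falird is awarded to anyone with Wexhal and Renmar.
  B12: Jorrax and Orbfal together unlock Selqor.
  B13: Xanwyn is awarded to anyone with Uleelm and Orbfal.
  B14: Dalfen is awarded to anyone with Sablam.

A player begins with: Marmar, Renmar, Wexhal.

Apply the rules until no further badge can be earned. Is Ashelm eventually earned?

Yes

With Wexhal and Renmar, Falird is earned (B11).
With Marmar and Falird, Orbfal is earned (B7).
With Falird, Tamnex is earned (B5).
With Marmar and Tamnex, Jorrax is earned (B1).
With Orbfal and Jorrax, Raxbry is earned (B2).
With Raxbry and Jorrax, Ashelm is earned (B3).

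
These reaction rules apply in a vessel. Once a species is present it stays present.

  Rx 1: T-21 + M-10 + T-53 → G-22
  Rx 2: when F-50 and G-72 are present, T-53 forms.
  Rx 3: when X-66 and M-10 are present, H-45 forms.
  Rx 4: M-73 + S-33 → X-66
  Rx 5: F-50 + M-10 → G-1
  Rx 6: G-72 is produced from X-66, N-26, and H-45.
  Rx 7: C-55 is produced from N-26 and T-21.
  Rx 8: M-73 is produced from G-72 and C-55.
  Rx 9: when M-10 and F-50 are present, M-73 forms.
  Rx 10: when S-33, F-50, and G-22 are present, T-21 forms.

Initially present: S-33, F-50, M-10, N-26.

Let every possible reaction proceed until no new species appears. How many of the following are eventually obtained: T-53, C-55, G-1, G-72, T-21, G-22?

3

M-10 and F-50 present → M-73 forms (Rx 9).
F-50 and M-10 present → G-1 forms (Rx 5).
M-73 and S-33 present → X-66 forms (Rx 4).
X-66 and M-10 present → H-45 forms (Rx 3).
X-66, N-26, and H-45 present → G-72 forms (Rx 6).
F-50 and G-72 present → T-53 forms (Rx 2).
T-53: reached.
C-55 would need N-26 and T-21 (Rx 7), but T-21 never forms.
G-1: reached.
G-72: reached.
T-21 would need S-33, F-50, and G-22 (Rx 10), but G-22 never forms.
G-22 would need T-21, M-10, and T-53 (Rx 1), but T-21 never forms.
Reached: T-53, G-1, and G-72 — 3 of the 6.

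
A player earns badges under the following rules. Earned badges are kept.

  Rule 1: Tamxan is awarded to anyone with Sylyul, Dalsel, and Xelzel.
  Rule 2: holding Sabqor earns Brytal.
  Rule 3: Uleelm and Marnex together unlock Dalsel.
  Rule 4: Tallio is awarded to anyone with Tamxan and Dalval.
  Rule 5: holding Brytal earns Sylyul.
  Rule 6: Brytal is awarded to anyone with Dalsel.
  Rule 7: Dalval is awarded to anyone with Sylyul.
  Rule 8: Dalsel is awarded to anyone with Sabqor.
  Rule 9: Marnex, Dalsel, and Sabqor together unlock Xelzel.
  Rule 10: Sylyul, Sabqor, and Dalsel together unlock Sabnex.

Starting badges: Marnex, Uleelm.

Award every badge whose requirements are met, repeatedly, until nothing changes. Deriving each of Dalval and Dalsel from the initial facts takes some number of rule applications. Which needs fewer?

Dalsel: With Uleelm and Marnex, Dalsel is earned (Rule 3). [1 rule application]
Dalval: With Uleelm and Marnex, Dalsel is earned (Rule 3). With Dalsel, Brytal is earned (Rule 6). With Brytal, Sylyul is earned (Rule 5). With Sylyul, Dalval is earned (Rule 7). [4 rule applications]
Dalsel needs fewer.

Dalsel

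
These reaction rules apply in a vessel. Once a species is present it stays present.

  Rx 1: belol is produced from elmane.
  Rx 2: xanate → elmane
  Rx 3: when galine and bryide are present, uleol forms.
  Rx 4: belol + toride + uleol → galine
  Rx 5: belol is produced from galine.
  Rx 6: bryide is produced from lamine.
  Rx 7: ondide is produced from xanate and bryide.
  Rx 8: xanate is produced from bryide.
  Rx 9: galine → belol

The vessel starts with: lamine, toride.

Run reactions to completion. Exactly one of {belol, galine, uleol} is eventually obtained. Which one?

belol

lamine present → bryide forms (Rx 6).
bryide present → xanate forms (Rx 8).
xanate present → elmane forms (Rx 2).
elmane present → belol forms (Rx 1).
uleol would need galine and bryide (Rx 3), but galine never forms. galine would need belol, toride, and uleol (Rx 4), but uleol never forms.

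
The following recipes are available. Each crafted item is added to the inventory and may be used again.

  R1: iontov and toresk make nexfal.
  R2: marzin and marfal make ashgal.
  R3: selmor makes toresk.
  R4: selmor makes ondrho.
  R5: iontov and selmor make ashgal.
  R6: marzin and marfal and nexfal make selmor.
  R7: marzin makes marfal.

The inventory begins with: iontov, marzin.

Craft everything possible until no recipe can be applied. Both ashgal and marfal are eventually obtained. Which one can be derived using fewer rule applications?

marfal

marfal: marzin → marfal (R7). [1 rule application]
ashgal: marzin → marfal (R7). marzin and marfal → ashgal (R2). [2 rule applications]
marfal needs fewer.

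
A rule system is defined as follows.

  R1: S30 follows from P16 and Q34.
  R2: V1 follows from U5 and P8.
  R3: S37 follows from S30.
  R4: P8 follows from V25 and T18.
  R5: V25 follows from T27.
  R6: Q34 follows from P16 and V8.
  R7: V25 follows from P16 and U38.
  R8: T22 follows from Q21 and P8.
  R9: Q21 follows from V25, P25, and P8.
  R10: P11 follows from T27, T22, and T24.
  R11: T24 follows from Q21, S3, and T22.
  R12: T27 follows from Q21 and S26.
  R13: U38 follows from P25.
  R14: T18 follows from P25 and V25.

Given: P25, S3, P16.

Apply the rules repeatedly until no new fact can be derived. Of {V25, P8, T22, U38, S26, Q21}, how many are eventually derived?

From P25, R13 gives U38.
P16 and U38 hold, so V25 follows (R7).
P25 and V25 hold, so T18 follows (R14).
V25 and T18 hold, so P8 follows (R4).
From V25, P25, and P8, R9 gives Q21.
From Q21 and P8, R8 gives T22.
V25: reached.
P8: reached.
T22: reached.
U38: reached.
No rule produces S26, and it is not given.
Q21: reached.
Reached: V25, P8, T22, U38, and Q21 — 5 of the 6.

5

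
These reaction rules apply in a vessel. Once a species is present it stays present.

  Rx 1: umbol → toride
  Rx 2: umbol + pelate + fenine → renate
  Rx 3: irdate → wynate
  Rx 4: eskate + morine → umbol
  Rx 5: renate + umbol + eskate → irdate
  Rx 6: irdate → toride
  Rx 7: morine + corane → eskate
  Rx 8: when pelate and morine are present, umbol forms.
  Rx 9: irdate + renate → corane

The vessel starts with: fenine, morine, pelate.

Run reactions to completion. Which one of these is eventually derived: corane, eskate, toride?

pelate and morine present → umbol forms (Rx 8).
umbol present → toride forms (Rx 1).
corane would need irdate and renate (Rx 9), but irdate never forms. eskate would need morine and corane (Rx 7), but corane never forms.

toride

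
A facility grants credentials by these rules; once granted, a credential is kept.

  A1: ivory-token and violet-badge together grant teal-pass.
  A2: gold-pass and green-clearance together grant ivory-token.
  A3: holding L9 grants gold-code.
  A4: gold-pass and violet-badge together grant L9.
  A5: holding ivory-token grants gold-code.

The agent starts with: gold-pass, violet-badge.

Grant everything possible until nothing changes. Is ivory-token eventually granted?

No

ivory-token would need gold-pass and green-clearance (A2), but green-clearance is never granted.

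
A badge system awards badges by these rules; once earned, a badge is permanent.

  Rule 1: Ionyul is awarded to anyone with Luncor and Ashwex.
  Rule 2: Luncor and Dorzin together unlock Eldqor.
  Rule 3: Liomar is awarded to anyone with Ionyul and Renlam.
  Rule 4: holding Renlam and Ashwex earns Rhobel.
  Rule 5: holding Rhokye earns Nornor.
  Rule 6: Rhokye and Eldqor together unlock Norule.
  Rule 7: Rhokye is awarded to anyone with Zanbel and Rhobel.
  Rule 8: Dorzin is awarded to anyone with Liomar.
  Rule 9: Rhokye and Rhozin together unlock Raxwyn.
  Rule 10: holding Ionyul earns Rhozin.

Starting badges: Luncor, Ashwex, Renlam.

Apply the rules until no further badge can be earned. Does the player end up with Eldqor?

Yes

With Luncor and Ashwex, Ionyul is earned (Rule 1).
With Ionyul and Renlam, Liomar is earned (Rule 3).
With Liomar, Dorzin is earned (Rule 8).
With Luncor and Dorzin, Eldqor is earned (Rule 2).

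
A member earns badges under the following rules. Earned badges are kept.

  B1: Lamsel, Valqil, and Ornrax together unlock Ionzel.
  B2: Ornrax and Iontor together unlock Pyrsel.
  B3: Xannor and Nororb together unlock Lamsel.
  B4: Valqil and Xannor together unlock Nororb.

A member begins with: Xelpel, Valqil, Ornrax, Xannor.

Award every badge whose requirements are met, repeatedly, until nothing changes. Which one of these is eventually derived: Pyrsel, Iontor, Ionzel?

With Valqil and Xannor, Nororb is earned (B4).
With Xannor and Nororb, Lamsel is earned (B3).
With Lamsel, Valqil, and Ornrax, Ionzel is earned (B1).
No rule produces Iontor, and it is not given. Pyrsel would need Ornrax and Iontor (B2), but Iontor is never earned.

Ionzel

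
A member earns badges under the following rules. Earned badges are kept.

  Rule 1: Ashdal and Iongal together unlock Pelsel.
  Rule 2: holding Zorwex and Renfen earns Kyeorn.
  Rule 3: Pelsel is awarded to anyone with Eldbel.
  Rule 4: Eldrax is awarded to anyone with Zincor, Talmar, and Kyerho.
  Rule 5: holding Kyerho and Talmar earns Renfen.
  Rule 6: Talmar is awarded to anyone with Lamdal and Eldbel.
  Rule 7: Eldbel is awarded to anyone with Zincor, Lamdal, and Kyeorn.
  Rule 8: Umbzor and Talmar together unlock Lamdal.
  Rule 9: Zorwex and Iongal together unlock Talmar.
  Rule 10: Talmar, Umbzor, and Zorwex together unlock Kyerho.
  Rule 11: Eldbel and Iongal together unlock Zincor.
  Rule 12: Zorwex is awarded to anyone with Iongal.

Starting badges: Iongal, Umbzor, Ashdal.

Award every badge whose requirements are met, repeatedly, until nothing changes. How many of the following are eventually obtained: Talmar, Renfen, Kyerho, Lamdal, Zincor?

4

With Iongal, Zorwex is earned (Rule 12).
With Zorwex and Iongal, Talmar is earned (Rule 9).
With Talmar, Umbzor, and Zorwex, Kyerho is earned (Rule 10).
With Umbzor and Talmar, Lamdal is earned (Rule 8).
With Kyerho and Talmar, Renfen is earned (Rule 5).
Talmar: reached.
Renfen: reached.
Kyerho: reached.
Lamdal: reached.
Zincor would need Eldbel and Iongal (Rule 11), but Eldbel is never earned.
Reached: Talmar, Renfen, Kyerho, and Lamdal — 4 of the 5.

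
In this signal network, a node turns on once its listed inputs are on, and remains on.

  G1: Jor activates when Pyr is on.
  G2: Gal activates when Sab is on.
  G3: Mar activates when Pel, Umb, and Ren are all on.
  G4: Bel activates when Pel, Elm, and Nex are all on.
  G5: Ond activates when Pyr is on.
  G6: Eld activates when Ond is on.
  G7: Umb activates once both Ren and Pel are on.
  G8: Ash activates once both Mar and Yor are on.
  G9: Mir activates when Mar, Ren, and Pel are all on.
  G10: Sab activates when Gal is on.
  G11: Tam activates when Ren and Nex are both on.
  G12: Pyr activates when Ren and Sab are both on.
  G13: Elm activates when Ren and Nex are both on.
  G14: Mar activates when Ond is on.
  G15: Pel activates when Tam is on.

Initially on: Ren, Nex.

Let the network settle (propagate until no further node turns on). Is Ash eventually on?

Ash would need Mar and Yor (G8), but Yor never turns on.

No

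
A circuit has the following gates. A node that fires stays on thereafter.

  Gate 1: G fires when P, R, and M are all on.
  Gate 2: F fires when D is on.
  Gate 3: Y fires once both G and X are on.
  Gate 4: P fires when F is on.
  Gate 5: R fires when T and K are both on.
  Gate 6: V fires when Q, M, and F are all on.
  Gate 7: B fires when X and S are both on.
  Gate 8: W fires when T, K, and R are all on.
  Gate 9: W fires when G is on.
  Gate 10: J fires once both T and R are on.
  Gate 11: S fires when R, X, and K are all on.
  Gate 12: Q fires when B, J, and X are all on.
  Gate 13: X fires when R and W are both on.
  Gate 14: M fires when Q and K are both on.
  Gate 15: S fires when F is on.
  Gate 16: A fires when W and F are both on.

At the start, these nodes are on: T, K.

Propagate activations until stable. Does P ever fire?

No

P would need F (Gate 4), but F never turns on.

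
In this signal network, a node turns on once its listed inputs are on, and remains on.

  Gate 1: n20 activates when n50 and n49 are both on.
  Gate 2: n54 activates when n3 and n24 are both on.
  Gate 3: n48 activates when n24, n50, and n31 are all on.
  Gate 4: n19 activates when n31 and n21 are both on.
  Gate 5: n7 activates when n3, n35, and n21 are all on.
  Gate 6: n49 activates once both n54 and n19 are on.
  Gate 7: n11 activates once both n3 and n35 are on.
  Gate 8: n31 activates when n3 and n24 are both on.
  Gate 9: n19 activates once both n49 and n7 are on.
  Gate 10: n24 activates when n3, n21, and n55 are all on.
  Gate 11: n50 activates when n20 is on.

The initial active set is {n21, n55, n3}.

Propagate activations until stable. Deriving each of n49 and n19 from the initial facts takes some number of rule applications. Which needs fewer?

n19

n19: Gate 10: n3, n21, and n55 on → n24 on. n3 and n24 are on, so n31 activates (Gate 8). Gate 4: n31 and n21 on → n19 on. [3 rule applications]
n49: n3, n21, and n55 are on, so n24 activates (Gate 10). n3 and n24 are on, so n31 activates (Gate 8). n3 and n24 are on, so n54 activates (Gate 2). n31 and n21 are on, so n19 activates (Gate 4). n54 and n19 are on, so n49 activates (Gate 6). [5 rule applications]
n19 needs fewer.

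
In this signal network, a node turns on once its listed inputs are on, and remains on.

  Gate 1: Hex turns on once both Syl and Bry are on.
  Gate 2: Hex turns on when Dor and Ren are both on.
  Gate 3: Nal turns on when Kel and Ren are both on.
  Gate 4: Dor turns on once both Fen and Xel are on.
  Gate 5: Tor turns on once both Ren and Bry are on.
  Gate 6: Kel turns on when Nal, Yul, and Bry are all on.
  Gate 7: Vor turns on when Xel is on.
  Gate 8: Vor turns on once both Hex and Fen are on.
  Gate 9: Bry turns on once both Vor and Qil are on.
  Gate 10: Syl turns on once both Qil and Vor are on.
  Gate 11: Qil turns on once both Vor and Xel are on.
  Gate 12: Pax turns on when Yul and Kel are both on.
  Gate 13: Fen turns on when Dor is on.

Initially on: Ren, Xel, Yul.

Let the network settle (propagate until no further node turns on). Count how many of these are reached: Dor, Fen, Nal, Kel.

Dor would need Fen and Xel (Gate 4), but Fen never turns on.
Fen would need Dor (Gate 13), but Dor never turns on.
Nal would need Kel and Ren (Gate 3), but Kel never turns on.
Kel would need Nal, Yul, and Bry (Gate 6), but Nal never turns on.
None of the 4 are reached.

0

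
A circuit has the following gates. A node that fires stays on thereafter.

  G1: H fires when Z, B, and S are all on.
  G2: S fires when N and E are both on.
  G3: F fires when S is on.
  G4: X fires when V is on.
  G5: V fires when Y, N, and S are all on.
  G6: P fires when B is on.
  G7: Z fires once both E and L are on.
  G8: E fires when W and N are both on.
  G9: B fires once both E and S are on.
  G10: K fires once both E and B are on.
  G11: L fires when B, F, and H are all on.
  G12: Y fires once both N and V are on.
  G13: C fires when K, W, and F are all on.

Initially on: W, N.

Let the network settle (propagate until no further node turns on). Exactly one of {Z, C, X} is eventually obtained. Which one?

G8: W and N on → E on.
N and E are on, so S fires (G2).
E and S are on, so B fires (G9).
S is on, so F fires (G3).
E and B are on, so K fires (G10).
G13: K, W, and F on → C on.
Z would need E and L (G7), but L never turns on. X would need V (G4), but V never turns on.

C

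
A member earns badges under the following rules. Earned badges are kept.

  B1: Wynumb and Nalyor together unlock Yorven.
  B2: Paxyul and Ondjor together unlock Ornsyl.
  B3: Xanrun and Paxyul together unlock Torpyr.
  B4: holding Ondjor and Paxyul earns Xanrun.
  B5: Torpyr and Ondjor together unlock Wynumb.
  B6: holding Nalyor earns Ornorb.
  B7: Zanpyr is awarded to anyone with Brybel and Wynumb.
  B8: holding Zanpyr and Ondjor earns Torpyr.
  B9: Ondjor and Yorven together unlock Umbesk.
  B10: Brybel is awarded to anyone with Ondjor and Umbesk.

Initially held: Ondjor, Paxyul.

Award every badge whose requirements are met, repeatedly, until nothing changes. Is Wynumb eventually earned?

With Ondjor and Paxyul, Xanrun is earned (B4).
With Xanrun and Paxyul, Torpyr is earned (B3).
With Torpyr and Ondjor, Wynumb is earned (B5).

Yes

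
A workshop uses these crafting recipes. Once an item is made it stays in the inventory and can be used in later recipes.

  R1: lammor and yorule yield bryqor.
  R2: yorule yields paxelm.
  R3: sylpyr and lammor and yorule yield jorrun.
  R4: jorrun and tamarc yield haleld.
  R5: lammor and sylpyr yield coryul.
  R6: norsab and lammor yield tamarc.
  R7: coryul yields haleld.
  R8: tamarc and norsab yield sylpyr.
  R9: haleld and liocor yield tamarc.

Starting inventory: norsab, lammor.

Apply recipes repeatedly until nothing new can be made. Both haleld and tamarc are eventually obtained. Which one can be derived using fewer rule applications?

tamarc

tamarc: Using R6, norsab and lammor make tamarc. [1 rule application]
haleld: Using R6, norsab and lammor make tamarc. Using R8, tamarc and norsab make sylpyr. lammor and sylpyr → coryul (R5). Using R7, coryul makes haleld. [4 rule applications]
tamarc needs fewer.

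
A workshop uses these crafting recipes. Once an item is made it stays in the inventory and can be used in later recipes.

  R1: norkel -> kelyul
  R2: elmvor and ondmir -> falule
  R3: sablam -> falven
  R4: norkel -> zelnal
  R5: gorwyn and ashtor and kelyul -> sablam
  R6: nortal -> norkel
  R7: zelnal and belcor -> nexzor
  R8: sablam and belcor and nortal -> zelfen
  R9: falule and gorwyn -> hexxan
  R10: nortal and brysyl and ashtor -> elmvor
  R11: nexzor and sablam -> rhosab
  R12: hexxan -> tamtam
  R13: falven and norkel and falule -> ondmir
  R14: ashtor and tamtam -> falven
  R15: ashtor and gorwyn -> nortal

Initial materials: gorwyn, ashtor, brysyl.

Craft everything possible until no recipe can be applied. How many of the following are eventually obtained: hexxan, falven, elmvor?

ashtor and gorwyn -> nortal (R15).
nortal and brysyl and ashtor -> elmvor (R10).
nortal -> norkel (R6).
Using R1, norkel makes kelyul.
Using R5, gorwyn, ashtor, and kelyul make sablam.
Using R3, sablam makes falven.
hexxan would need falule and gorwyn (R9), but falule is never obtained.
falven: reached.
elmvor: reached.
Reached: falven and elmvor — 2 of the 3.

2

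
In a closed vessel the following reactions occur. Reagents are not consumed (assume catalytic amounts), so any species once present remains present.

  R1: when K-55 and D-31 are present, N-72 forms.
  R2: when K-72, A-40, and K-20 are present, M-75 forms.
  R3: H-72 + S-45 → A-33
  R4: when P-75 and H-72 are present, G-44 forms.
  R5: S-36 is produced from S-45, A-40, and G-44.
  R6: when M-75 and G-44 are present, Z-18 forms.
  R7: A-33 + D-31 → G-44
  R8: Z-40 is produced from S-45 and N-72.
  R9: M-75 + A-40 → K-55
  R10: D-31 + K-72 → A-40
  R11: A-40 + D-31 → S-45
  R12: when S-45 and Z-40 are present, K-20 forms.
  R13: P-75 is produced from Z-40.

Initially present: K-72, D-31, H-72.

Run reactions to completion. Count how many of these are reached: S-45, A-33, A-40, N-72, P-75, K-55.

3

D-31 and K-72 present → A-40 forms (R10).
A-40 and D-31 present → S-45 forms (R11).
H-72 and S-45 present → A-33 forms (R3).
S-45: reached.
A-33: reached.
A-40: reached.
N-72 would need K-55 and D-31 (R1), but K-55 never forms.
P-75 would need Z-40 (R13), but Z-40 never forms.
K-55 would need M-75 and A-40 (R9), but M-75 never forms.
Reached: S-45, A-33, and A-40 — 3 of the 6.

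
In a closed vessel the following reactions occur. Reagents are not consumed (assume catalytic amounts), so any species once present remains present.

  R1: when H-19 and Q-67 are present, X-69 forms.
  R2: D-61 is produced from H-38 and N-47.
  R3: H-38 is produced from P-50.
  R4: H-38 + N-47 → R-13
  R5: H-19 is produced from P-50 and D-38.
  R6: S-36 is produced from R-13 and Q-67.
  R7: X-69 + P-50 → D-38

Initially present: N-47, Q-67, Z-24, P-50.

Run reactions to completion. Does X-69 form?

No

X-69 would need H-19 and Q-67 (R1), but H-19 never forms.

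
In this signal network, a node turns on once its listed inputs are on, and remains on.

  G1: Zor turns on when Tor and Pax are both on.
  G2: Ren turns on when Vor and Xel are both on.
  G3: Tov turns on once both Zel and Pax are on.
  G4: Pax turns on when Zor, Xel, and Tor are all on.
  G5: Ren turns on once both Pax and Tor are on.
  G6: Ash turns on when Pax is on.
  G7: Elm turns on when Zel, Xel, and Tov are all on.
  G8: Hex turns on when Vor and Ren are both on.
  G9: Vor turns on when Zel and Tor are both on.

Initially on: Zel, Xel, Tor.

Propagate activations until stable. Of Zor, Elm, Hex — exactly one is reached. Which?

G9: Zel and Tor on → Vor on.
Vor and Xel are on, so Ren turns on (G2).
G8: Vor and Ren on → Hex on.
Zor would need Tor and Pax (G1), but Pax never turns on. Elm would need Zel, Xel, and Tov (G7), but Tov never turns on.

Hex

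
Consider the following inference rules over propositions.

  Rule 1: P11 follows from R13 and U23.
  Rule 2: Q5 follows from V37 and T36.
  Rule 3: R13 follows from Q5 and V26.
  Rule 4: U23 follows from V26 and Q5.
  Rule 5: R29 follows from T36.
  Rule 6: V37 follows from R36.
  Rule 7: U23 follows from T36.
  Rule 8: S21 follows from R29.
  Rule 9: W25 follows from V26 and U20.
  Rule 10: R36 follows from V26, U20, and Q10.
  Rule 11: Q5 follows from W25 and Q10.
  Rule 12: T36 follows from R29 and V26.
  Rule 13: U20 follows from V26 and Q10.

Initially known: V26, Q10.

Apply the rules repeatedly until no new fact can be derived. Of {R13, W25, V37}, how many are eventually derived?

3

V26 and Q10 hold, so U20 follows (Rule 13).
From V26, U20, and Q10, Rule 10 gives R36.
V26 and U20 hold, so W25 follows (Rule 9).
W25 and Q10 hold, so Q5 follows (Rule 11).
From R36, Rule 6 gives V37.
Q5 and V26 hold, so R13 follows (Rule 3).
R13: reached.
W25: reached.
V37: reached.
All 3 are reached.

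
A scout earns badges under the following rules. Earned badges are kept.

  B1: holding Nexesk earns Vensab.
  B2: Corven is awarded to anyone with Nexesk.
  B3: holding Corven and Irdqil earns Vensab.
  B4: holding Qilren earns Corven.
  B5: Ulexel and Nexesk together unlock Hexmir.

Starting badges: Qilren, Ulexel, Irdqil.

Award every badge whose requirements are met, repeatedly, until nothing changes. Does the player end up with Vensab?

Yes

With Qilren, Corven is earned (B4).
With Corven and Irdqil, Vensab is earned (B3).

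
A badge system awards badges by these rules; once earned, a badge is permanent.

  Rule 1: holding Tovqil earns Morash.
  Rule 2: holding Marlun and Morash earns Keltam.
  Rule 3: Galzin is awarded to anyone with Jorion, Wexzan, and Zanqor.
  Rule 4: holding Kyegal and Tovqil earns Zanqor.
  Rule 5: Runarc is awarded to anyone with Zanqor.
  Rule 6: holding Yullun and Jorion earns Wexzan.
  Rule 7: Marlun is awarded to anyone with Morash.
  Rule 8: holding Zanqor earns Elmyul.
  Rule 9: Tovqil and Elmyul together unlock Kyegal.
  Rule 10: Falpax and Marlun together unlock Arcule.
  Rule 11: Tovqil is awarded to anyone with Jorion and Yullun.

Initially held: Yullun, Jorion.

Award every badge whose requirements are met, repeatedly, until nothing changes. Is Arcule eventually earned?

No

Arcule would need Falpax and Marlun (Rule 10), but Falpax is never earned.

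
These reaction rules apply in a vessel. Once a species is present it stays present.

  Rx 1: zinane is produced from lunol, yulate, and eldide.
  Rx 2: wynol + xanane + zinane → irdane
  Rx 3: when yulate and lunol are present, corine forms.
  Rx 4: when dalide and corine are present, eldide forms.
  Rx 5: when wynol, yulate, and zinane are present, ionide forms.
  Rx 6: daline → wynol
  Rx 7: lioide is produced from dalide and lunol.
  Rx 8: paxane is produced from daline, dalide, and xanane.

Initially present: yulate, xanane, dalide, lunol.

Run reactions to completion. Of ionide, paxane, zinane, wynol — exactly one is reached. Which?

yulate and lunol present → corine forms (Rx 3).
dalide and corine present → eldide forms (Rx 4).
lunol, yulate, and eldide present → zinane forms (Rx 1).
wynol would need daline (Rx 6), but daline never forms. paxane would need daline, dalide, and xanane (Rx 8), but daline never forms. ionide would need wynol, yulate, and zinane (Rx 5), but wynol never forms.

zinane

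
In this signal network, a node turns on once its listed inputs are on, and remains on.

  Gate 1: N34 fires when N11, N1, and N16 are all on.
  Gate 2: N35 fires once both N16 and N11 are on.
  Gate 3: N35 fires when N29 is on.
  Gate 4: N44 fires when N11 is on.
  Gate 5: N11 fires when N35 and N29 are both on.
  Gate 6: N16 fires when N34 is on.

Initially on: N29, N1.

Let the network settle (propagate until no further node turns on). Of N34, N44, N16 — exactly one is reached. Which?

N44

N29 is on, so N35 fires (Gate 3).
N35 and N29 are on, so N11 fires (Gate 5).
N11 is on, so N44 fires (Gate 4).
N16 would need N34 (Gate 6), but N34 never turns on. N34 would need N11, N1, and N16 (Gate 1), but N16 never turns on.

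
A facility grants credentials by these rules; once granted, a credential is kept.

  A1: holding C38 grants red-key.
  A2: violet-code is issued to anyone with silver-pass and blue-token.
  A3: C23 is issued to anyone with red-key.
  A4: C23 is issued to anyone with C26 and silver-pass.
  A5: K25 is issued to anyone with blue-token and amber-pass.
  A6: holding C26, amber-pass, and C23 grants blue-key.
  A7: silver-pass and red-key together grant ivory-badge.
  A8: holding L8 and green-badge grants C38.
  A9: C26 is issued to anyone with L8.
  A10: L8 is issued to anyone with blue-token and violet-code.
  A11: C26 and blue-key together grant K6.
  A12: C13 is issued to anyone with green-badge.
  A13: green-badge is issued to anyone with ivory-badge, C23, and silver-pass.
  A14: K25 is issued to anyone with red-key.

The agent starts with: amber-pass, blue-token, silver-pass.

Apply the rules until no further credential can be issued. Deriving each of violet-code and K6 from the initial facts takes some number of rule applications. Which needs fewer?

violet-code: Holding silver-pass and blue-token grants violet-code (A2). [1 rule application]
K6: Holding silver-pass and blue-token grants violet-code (A2). Holding blue-token and violet-code grants L8 (A10). Holding L8 grants C26 (A9). Holding C26 and silver-pass grants C23 (A4). Holding C26, amber-pass, and C23 grants blue-key (A6). Holding C26 and blue-key grants K6 (A11). [6 rule applications]
violet-code needs fewer.

violet-code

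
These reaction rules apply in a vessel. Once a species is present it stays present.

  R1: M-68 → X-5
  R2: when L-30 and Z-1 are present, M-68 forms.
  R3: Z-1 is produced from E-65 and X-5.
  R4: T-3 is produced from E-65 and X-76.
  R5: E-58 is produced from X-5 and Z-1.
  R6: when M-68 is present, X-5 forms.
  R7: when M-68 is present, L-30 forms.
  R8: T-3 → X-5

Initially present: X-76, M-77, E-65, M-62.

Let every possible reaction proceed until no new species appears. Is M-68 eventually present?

M-68 would need L-30 and Z-1 (R2), but L-30 never forms.

No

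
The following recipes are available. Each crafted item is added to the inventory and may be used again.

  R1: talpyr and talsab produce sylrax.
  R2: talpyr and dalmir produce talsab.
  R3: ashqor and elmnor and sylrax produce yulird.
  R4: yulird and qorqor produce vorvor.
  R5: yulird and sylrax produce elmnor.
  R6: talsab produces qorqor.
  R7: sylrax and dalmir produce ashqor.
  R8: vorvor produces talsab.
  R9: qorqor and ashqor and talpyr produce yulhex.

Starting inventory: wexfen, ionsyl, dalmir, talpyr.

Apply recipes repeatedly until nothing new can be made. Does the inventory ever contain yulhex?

talpyr and dalmir → talsab (R2).
Using R1, talpyr and talsab make sylrax.
Using R6, talsab makes qorqor.
sylrax and dalmir → ashqor (R7).
qorqor and ashqor and talpyr → yulhex (R9).

Yes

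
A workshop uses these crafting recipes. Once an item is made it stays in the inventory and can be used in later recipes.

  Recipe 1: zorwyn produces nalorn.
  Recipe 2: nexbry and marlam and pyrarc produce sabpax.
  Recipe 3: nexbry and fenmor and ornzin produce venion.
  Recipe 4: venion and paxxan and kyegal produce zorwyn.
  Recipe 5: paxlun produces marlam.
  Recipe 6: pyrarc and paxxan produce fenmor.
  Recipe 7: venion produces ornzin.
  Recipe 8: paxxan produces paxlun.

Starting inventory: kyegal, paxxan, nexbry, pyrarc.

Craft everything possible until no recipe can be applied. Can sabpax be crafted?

Yes

paxxan → paxlun (Recipe 8).
paxlun → marlam (Recipe 5).
nexbry and marlam and pyrarc → sabpax (Recipe 2).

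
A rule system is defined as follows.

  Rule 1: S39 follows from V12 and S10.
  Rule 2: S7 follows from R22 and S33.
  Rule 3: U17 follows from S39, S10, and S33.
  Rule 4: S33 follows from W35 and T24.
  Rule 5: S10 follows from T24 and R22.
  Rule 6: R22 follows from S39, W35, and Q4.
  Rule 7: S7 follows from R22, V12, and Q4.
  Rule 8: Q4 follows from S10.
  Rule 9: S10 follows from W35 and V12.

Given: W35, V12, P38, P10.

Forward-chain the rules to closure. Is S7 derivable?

Yes

W35 and V12 hold, so S10 follows (Rule 9).
From S10, Rule 8 gives Q4.
From V12 and S10, Rule 1 gives S39.
S39, W35, and Q4 hold, so R22 follows (Rule 6).
From R22, V12, and Q4, Rule 7 gives S7.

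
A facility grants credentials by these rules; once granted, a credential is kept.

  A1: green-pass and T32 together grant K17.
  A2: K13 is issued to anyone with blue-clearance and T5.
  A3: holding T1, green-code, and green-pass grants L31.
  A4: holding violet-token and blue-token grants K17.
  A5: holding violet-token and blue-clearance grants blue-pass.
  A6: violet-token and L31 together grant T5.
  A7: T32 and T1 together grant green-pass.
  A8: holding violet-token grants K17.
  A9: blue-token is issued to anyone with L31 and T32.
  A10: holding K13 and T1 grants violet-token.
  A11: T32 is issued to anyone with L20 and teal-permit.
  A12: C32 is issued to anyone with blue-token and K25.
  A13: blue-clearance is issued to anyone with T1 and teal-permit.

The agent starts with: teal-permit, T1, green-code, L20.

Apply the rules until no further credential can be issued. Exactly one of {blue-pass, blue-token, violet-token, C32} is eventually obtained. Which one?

blue-token

Holding L20 and teal-permit grants T32 (A11).
Holding T32 and T1 grants green-pass (A7).
Holding T1, green-code, and green-pass grants L31 (A3).
Holding L31 and T32 grants blue-token (A9).
violet-token would need K13 and T1 (A10), but K13 is never granted. blue-pass would need violet-token and blue-clearance (A5), but violet-token is never granted. C32 would need blue-token and K25 (A12), but K25 is never granted.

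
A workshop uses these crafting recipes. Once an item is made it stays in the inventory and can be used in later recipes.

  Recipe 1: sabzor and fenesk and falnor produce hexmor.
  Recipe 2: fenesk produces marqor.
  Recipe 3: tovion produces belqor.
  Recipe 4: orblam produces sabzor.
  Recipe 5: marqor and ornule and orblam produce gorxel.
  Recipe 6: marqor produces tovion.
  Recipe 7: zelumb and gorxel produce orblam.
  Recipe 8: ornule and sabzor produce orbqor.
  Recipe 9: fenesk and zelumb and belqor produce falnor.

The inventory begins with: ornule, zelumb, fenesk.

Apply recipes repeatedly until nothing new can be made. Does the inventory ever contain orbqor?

orbqor would need ornule and sabzor (Recipe 8), but sabzor is never obtained.

No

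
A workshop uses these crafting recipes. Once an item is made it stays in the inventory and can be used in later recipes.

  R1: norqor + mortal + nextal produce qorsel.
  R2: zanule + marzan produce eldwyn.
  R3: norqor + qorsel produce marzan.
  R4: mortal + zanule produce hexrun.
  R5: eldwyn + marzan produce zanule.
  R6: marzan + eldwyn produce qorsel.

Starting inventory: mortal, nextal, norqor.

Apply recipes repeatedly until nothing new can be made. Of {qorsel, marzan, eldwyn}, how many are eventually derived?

Using R1, norqor, mortal, and nextal make qorsel.
norqor + qorsel → marzan (R3).
qorsel: reached.
marzan: reached.
eldwyn would need zanule and marzan (R2), but zanule is never obtained.
Reached: qorsel and marzan — 2 of the 3.

2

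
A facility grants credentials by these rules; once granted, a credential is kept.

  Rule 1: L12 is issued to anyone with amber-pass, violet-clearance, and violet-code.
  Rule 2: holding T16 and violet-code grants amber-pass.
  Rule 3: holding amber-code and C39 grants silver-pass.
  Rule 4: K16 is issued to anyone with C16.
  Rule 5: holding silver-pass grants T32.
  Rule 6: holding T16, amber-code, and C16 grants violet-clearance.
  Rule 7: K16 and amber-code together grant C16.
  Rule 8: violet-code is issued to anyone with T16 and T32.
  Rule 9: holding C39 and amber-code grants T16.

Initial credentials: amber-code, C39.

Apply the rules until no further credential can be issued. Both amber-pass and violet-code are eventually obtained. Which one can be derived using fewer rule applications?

violet-code

violet-code: Holding C39 and amber-code grants T16 (Rule 9). Holding amber-code and C39 grants silver-pass (Rule 3). Holding silver-pass grants T32 (Rule 5). Holding T16 and T32 grants violet-code (Rule 8). [4 rule applications]
amber-pass: Holding C39 and amber-code grants T16 (Rule 9). Holding amber-code and C39 grants silver-pass (Rule 3). Holding silver-pass grants T32 (Rule 5). Holding T16 and T32 grants violet-code (Rule 8). Holding T16 and violet-code grants amber-pass (Rule 2). [5 rule applications]
violet-code needs fewer.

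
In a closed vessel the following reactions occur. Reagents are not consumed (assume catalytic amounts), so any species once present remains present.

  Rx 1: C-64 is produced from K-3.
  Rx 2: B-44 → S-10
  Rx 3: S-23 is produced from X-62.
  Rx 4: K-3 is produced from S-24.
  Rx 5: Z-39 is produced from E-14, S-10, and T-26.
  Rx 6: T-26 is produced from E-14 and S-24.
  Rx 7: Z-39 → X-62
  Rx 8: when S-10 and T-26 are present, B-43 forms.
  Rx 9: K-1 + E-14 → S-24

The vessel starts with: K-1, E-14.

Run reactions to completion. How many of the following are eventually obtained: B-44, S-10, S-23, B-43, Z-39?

No rule produces B-44, and it is not given.
S-10 would need B-44 (Rx 2), but B-44 never forms.
S-23 would need X-62 (Rx 3), but X-62 never forms.
B-43 would need S-10 and T-26 (Rx 8), but S-10 never forms.
Z-39 would need E-14, S-10, and T-26 (Rx 5), but S-10 never forms.
None of the 5 are reached.

0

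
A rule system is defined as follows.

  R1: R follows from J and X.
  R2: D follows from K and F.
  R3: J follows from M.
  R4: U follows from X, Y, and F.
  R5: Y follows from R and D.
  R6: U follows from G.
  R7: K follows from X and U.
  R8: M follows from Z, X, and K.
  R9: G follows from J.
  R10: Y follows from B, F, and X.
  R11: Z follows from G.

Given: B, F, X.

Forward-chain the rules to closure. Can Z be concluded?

No

Z would need G (R11), but G is never established.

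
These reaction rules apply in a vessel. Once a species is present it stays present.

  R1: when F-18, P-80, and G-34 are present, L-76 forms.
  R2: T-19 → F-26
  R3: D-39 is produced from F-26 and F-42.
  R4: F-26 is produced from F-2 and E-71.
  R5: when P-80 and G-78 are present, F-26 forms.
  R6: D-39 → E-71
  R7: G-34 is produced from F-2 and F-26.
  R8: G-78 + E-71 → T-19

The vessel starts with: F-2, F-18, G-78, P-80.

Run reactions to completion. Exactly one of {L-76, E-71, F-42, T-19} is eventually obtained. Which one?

P-80 and G-78 present → F-26 forms (R5).
F-2 and F-26 present → G-34 forms (R7).
F-18, P-80, and G-34 present → L-76 forms (R1).
No rule produces F-42, and it is not given. E-71 would need D-39 (R6), but D-39 never forms. T-19 would need G-78 and E-71 (R8), but E-71 never forms.

L-76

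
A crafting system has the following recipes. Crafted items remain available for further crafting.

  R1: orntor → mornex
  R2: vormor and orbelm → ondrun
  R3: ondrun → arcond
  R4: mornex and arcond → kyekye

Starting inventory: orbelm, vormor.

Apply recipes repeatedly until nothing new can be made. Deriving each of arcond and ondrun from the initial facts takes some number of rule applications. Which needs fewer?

ondrun

ondrun: vormor and orbelm → ondrun (R2). [1 rule application]
arcond: Using R2, vormor and orbelm make ondrun. Using R3, ondrun makes arcond. [2 rule applications]
ondrun needs fewer.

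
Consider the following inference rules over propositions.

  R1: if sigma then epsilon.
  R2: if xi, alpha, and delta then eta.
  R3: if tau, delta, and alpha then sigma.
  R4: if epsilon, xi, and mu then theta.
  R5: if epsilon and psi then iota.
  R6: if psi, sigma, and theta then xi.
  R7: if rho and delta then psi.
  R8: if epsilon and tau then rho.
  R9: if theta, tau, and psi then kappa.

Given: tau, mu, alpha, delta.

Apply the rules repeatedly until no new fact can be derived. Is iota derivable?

From tau, delta, and alpha, R3 gives sigma.
sigma holds, so epsilon follows (R1).
From epsilon and tau, R8 gives rho.
From rho and delta, R7 gives psi.
From epsilon and psi, R5 gives iota.

Yes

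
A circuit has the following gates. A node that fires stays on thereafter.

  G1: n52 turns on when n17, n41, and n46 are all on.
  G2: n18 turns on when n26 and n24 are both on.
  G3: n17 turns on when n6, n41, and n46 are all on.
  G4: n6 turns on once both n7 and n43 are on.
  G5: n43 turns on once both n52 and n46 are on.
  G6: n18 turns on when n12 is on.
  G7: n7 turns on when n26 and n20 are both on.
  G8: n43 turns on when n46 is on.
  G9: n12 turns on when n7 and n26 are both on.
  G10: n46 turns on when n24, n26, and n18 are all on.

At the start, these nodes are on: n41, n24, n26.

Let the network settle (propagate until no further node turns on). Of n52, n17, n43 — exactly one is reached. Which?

n43

n26 and n24 are on, so n18 turns on (G2).
G10: n24, n26, and n18 on → n46 on.
G8: n46 on → n43 on.
n17 would need n6, n41, and n46 (G3), but n6 never turns on. n52 would need n17, n41, and n46 (G1), but n17 never turns on.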